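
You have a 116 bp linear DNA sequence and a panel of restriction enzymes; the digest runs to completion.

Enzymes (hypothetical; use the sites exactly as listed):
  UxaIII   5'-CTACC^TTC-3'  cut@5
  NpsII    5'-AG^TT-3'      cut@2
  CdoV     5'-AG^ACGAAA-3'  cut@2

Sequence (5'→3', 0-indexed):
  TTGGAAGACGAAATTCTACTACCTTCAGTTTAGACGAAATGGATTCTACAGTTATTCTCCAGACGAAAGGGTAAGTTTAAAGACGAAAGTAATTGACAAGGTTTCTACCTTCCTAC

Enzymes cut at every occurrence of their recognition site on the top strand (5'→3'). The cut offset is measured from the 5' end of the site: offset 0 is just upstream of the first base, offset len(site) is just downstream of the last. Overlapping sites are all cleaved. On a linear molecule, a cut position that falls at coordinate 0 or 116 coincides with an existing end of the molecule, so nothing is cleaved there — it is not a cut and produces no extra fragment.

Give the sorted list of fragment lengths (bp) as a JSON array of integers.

[5,5,7,7,7,11,13,16,18,27]

Scan for sites:
  UxaIII CTACCTTC/5: at [18, 104] ⇒ [23, 109]
  NpsII AGTT/2: at [26, 49, 73] ⇒ [28, 51, 75]
  CdoV AGACGAAA/2: at [5, 31, 60, 80] ⇒ [7, 33, 62, 82]

All cut coordinates (distinct, sorted): [7, 23, 28, 33, 51, 62, 75, 82, 109]

Fragment lengths:
  [0,7): 7 bp
  [7,23): 16 bp
  [23,28): 5 bp
  [28,33): 5 bp
  [33,51): 18 bp
  [51,62): 11 bp
  [62,75): 13 bp
  [75,82): 7 bp
  [82,109): 27 bp
  [109,116): 7 bp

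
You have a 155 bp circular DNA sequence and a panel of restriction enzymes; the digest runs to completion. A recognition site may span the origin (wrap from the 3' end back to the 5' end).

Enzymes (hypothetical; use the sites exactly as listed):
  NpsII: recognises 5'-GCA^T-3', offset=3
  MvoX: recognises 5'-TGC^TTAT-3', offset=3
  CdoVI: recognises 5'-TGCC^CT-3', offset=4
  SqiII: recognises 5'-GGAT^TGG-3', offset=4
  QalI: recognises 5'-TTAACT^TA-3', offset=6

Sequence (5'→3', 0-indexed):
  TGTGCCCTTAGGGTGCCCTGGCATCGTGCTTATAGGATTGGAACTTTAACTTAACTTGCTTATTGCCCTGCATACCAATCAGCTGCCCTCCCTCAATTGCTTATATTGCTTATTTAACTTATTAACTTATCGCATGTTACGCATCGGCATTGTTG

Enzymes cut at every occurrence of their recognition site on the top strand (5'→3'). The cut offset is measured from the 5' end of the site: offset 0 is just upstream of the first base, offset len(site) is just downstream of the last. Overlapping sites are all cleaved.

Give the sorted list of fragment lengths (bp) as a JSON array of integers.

Scan for sites:
  NpsII (GCAT, off=3): starts [20, 69, 131, 140, 146] → cuts [23, 72, 134, 143, 149]
  MvoX (TGCTTAT, off=3): starts [26, 56, 97, 106] → cuts [29, 59, 100, 109]
  CdoVI (TGCCCT, off=4): starts [2, 13, 63, 83] → cuts [6, 17, 67, 87]
  SqiII (GGATTGG, off=4): starts [34] → cuts [38]
  QalI (TTAACTTA, off=6): starts [45, 113, 121] → cuts [51, 119, 127]

Pooled cuts: [6, 17, 23, 29, 38, 51, 59, 67, 72, 87, 100, 109, 119, 127, 134, 143, 149]

Fragments:
  6→17: 11 bp
  17→23: 6 bp
  23→29: 6 bp
  29→38: 9 bp
  38→51: 13 bp
  51→59: 8 bp
  59→67: 8 bp
  67→72: 5 bp
  72→87: 15 bp
  87→100: 13 bp
  100→109: 9 bp
  109→119: 10 bp
  119→127: 8 bp
  127→134: 7 bp
  134→143: 9 bp
  143→149: 6 bp
  149→6 (wrap): 155-149+6 = 12 bp

[5,6,6,6,7,8,8,8,9,9,9,10,11,12,13,13,15]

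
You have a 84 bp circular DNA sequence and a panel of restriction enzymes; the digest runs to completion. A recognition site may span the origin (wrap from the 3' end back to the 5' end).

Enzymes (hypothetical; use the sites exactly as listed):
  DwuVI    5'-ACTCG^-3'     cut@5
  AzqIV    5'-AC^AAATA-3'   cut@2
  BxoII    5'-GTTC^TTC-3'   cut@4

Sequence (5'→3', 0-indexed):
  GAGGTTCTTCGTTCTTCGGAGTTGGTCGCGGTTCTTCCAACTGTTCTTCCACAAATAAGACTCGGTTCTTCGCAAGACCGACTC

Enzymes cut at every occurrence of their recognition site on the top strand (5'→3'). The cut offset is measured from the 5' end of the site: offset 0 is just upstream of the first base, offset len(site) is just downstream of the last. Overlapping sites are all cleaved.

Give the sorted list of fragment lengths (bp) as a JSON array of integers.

Site scan:
  DwuVI (ACTCG, off=5): starts [59, 80] → cuts [1, 64]
  AzqIV (ACAAATA, off=2): starts [50] → cuts [52]
  BxoII (GTTCTTC, off=4): starts [3, 10, 30, 42, 64] → cuts [7, 14, 34, 46, 68]

Pooled cuts: [1, 7, 14, 34, 46, 52, 64, 68]

Fragment lengths:
  1→7: 6 bp
  7→14: 7 bp
  14→34: 20 bp
  34→46: 12 bp
  46→52: 6 bp
  52→64: 12 bp
  64→68: 4 bp
  68→1 (wrap): 84-68+1 = 17 bp

[4,6,6,7,12,12,17,20]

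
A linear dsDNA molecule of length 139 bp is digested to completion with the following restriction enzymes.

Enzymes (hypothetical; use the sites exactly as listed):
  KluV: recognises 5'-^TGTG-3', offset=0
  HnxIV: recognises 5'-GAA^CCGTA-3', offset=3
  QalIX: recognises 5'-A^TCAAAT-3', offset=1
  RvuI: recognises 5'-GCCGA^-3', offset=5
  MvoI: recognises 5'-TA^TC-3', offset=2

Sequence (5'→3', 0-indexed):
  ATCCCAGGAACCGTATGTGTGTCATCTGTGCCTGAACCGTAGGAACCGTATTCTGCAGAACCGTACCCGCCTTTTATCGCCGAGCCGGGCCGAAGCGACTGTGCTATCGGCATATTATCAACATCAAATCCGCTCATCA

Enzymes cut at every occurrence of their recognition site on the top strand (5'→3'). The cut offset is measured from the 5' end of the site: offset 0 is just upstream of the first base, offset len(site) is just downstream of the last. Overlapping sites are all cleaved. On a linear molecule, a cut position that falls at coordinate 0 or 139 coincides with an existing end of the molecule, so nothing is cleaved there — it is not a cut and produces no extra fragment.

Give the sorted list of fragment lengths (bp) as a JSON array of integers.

Site scan:
  KluV TGTG/0: at [15, 17, 26, 99] ⇒ [15, 17, 26, 99]
  HnxIV GAACCGTA/3: at [7, 33, 42, 57] ⇒ [10, 36, 45, 60]
  QalIX ATCAAAT/1: at [122] ⇒ [123]
  RvuI GCCGA/5: at [78, 88] ⇒ [83, 93]
  MvoI TATC/2: at [74, 104, 115] ⇒ [76, 106, 117]

All cut coordinates (distinct, sorted): [10, 15, 17, 26, 36, 45, 60, 76, 83, 93, 99, 106, 117, 123]

Fragments:
  [0,10): 10 bp
  [10,15): 5 bp
  [15,17): 2 bp
  [17,26): 9 bp
  [26,36): 10 bp
  [36,45): 9 bp
  [45,60): 15 bp
  [60,76): 16 bp
  [76,83): 7 bp
  [83,93): 10 bp
  [93,99): 6 bp
  [99,106): 7 bp
  [106,117): 11 bp
  [117,123): 6 bp
  [123,139): 16 bp

[2,5,6,6,7,7,9,9,10,10,10,11,15,16,16]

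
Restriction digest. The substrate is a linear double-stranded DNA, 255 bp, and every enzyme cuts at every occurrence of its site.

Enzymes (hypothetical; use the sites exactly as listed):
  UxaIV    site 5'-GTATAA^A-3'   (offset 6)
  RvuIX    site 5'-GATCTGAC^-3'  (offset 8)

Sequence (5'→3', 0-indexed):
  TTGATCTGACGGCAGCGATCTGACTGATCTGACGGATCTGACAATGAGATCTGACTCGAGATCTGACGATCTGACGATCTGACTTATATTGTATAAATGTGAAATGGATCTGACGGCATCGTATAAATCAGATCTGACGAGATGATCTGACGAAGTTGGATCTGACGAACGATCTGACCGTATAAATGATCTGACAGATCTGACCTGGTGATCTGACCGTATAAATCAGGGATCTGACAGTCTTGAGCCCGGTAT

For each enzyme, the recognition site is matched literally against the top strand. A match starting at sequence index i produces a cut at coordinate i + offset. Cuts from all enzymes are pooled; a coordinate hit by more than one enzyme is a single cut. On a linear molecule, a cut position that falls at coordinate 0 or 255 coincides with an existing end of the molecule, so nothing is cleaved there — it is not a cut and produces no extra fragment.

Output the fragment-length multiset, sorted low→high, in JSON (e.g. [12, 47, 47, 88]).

Scan for sites:
  UxaIV (GTATAAA, off=6): starts [90, 120, 179, 218] → cuts [96, 126, 185, 224]
  RvuIX (GATCTGAC, off=8): starts [2, 16, 25, 34, 47, 59, 67, 75, 106, 130, 143, 158, 170, 187, 196, 209, 230] → cuts [10, 24, 33, 42, 55, 67, 75, 83, 114, 138, 151, 166, 178, 195, 204, 217, 238]

All cut coordinates (distinct, sorted): [10, 24, 33, 42, 55, 67, 75, 83, 96, 114, 126, 138, 151, 166, 178, 185, 195, 204, 217, 224, 238]

Fragments:
  [0,10): 10 bp
  [10,24): 14 bp
  [24,33): 9 bp
  [33,42): 9 bp
  [42,55): 13 bp
  [55,67): 12 bp
  [67,75): 8 bp
  [75,83): 8 bp
  [83,96): 13 bp
  [96,114): 18 bp
  [114,126): 12 bp
  [126,138): 12 bp
  [138,151): 13 bp
  [151,166): 15 bp
  [166,178): 12 bp
  [178,185): 7 bp
  [185,195): 10 bp
  [195,204): 9 bp
  [204,217): 13 bp
  [217,224): 7 bp
  [224,238): 14 bp
  [238,255): 17 bp

[7,7,8,8,9,9,9,10,10,12,12,12,12,13,13,13,13,14,14,15,17,18]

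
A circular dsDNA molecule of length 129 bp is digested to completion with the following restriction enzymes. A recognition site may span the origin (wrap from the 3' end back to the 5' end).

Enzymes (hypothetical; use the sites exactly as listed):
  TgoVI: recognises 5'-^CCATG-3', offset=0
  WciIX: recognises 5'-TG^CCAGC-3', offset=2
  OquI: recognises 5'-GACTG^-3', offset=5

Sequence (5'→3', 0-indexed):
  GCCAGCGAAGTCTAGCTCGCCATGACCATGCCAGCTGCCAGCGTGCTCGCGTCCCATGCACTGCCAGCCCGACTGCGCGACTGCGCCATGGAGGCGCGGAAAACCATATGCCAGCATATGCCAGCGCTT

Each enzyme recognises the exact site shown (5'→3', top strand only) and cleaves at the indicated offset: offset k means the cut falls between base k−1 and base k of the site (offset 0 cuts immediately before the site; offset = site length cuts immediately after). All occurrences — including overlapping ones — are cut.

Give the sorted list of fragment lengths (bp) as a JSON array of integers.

[2,5,6,7,8,10,10,10,12,16,18,25]

Per-enzyme occurrences:
  TgoVI CCATG/0: at [19, 25, 53, 85] ⇒ [19, 25, 53, 85]
  WciIX TGCCAGC/2: at [28, 35, 61, 108, 118, 128] ⇒ [1, 30, 37, 63, 110, 120]
  OquI GACTG/5: at [70, 78] ⇒ [75, 83]

All cut coordinates (distinct, sorted): [1, 19, 25, 30, 37, 53, 63, 75, 83, 85, 110, 120]

Fragments:
  1→19: 18 bp
  19→25: 6 bp
  25→30: 5 bp
  30→37: 7 bp
  37→53: 16 bp
  53→63: 10 bp
  63→75: 12 bp
  75→83: 8 bp
  83→85: 2 bp
  85→110: 25 bp
  110→120: 10 bp
  120→1 (wrap): 129-120+1 = 10 bp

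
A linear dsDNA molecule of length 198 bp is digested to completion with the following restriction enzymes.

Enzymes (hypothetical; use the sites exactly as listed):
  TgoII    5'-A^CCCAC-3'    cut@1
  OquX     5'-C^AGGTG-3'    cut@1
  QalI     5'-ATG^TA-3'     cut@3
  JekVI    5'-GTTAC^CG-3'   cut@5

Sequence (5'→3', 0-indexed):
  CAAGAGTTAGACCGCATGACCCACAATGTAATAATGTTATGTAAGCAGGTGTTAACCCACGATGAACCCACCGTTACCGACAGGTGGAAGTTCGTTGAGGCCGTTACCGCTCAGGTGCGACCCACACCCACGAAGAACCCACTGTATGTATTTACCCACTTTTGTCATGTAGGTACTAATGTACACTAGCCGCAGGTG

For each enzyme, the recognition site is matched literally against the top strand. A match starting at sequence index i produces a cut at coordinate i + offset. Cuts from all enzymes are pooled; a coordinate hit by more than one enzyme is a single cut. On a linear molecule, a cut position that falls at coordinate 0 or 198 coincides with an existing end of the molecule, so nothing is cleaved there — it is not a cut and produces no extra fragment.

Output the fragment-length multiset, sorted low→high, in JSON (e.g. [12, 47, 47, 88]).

Site scan:
  TgoII ACCCAC/1: at [18, 54, 65, 119, 125, 136, 153] ⇒ [19, 55, 66, 120, 126, 137, 154]
  OquX CAGGTG/1: at [45, 80, 111, 192] ⇒ [46, 81, 112, 193]
  QalI ATGTA/3: at [25, 38, 145, 166, 178] ⇒ [28, 41, 148, 169, 181]
  JekVI GTTACCG/5: at [72, 102] ⇒ [77, 107]

All cut coordinates (distinct, sorted): [19, 28, 41, 46, 55, 66, 77, 81, 107, 112, 120, 126, 137, 148, 154, 169, 181, 193]

Fragments:
  [0,19): 19 bp
  [19,28): 9 bp
  [28,41): 13 bp
  [41,46): 5 bp
  [46,55): 9 bp
  [55,66): 11 bp
  [66,77): 11 bp
  [77,81): 4 bp
  [81,107): 26 bp
  [107,112): 5 bp
  [112,120): 8 bp
  [120,126): 6 bp
  [126,137): 11 bp
  [137,148): 11 bp
  [148,154): 6 bp
  [154,169): 15 bp
  [169,181): 12 bp
  [181,193): 12 bp
  [193,198): 5 bp

[4,5,5,5,6,6,8,9,9,11,11,11,11,12,12,13,15,19,26]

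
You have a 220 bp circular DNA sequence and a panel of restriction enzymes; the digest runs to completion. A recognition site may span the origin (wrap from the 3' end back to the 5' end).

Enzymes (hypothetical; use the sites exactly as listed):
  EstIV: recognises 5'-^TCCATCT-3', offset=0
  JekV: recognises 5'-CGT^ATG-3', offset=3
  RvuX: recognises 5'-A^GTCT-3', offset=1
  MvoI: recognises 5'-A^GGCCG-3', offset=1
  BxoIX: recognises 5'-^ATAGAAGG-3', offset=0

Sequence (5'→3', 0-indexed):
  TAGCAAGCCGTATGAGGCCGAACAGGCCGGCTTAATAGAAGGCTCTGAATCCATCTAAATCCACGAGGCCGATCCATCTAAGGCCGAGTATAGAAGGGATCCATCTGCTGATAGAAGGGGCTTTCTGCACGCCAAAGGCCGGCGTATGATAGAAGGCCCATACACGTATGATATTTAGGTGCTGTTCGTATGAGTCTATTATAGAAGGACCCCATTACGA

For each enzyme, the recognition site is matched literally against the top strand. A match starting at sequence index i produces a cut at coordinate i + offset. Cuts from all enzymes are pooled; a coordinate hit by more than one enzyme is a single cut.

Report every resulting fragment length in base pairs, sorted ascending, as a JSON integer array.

[3,4,4,6,7,8,9,9,9,10,10,11,15,17,19,22,26,31]

Site scan:
  EstIV (TCCATCT, off=0): starts [49, 72, 99] → cuts [49, 72, 99]
  JekV (CGTATG, off=3): starts [8, 142, 164, 186] → cuts [11, 145, 167, 189]
  RvuX (AGTCT, off=1): starts [192] → cuts [193]
  MvoI (AGGCCG, off=1): starts [14, 23, 65, 80, 135] → cuts [15, 24, 66, 81, 136]
  BxoIX (ATAGAAGG, off=0): starts [34, 89, 110, 148, 200] → cuts [34, 89, 110, 148, 200]

All cut coordinates (distinct, sorted): [11, 15, 24, 34, 49, 66, 72, 81, 89, 99, 110, 136, 145, 148, 167, 189, 193, 200]

Fragments:
  11→15: 4 bp
  15→24: 9 bp
  24→34: 10 bp
  34→49: 15 bp
  49→66: 17 bp
  66→72: 6 bp
  72→81: 9 bp
  81→89: 8 bp
  89→99: 10 bp
  99→110: 11 bp
  110→136: 26 bp
  136→145: 9 bp
  145→148: 3 bp
  148→167: 19 bp
  167→189: 22 bp
  189→193: 4 bp
  193→200: 7 bp
  200→11 (wrap): 220-200+11 = 31 bp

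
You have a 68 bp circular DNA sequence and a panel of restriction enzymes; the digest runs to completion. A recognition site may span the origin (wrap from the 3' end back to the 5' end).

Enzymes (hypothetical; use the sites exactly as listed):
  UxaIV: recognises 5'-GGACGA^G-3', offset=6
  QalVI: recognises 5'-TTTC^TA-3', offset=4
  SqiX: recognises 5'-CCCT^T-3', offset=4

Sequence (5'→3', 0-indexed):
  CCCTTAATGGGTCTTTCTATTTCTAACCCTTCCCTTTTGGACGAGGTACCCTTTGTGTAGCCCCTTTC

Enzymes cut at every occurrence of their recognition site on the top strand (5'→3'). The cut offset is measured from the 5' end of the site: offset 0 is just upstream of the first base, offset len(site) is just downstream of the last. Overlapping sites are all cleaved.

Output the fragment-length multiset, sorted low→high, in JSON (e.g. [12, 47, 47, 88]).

Site scan:
  UxaIV GGACGAG/6: at [38] ⇒ [44]
  QalVI TTTCTA/4: at [13, 19] ⇒ [17, 23]
  SqiX CCCTT/4: at [0, 26, 31, 48, 61] ⇒ [4, 30, 35, 52, 65]

Pooled cuts: [4, 17, 23, 30, 35, 44, 52, 65]

Fragment lengths:
  4→17: 13 bp
  17→23: 6 bp
  23→30: 7 bp
  30→35: 5 bp
  35→44: 9 bp
  44→52: 8 bp
  52→65: 13 bp
  65→4 (wrap): 68-65+4 = 7 bp

[5,6,7,7,8,9,13,13]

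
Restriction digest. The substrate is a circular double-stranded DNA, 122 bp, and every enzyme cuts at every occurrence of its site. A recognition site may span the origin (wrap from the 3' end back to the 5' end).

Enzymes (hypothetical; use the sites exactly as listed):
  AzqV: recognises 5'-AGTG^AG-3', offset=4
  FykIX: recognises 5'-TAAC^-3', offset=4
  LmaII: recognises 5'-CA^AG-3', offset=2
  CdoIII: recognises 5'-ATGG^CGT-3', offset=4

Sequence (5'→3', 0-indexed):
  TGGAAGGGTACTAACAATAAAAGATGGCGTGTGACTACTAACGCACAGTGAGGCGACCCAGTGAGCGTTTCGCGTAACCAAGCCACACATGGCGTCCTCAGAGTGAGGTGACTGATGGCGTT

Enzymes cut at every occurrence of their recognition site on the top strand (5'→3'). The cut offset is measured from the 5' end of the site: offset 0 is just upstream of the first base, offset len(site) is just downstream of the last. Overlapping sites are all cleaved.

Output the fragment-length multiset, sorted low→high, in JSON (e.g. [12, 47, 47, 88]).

Site scan:
  AzqV (AGTGAG, off=4): starts [46, 59, 101] → cuts [50, 63, 105]
  FykIX (TAAC, off=4): starts [11, 38, 74] → cuts [15, 42, 78]
  LmaII (CAAG, off=2): starts [78] → cuts [80]
  CdoIII (ATGGCGT, off=4): starts [23, 88, 114] → cuts [27, 92, 118]

All cut coordinates (distinct, sorted): [15, 27, 42, 50, 63, 78, 80, 92, 105, 118]

Fragment lengths:
  15→27: 12 bp
  27→42: 15 bp
  42→50: 8 bp
  50→63: 13 bp
  63→78: 15 bp
  78→80: 2 bp
  80→92: 12 bp
  92→105: 13 bp
  105→118: 13 bp
  118→15 (wrap): 122-118+15 = 19 bp

[2,8,12,12,13,13,13,15,15,19]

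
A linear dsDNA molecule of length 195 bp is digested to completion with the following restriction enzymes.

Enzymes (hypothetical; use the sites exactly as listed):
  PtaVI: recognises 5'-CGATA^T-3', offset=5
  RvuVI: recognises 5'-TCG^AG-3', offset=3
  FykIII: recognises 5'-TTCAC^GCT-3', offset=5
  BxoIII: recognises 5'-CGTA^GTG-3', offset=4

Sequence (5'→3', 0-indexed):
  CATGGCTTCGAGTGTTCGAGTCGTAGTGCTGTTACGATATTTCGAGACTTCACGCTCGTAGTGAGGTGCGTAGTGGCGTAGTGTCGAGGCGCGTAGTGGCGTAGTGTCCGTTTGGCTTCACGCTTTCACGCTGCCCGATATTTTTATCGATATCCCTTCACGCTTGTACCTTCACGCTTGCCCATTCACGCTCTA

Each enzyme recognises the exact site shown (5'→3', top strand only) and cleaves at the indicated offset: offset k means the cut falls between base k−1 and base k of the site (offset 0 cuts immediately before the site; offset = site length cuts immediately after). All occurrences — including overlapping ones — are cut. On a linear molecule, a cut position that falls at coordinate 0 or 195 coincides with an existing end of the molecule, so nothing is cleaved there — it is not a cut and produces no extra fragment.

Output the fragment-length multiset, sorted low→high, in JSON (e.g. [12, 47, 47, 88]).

Site scan:
  PtaVI (CGATAT, off=5): starts [34, 135, 147] → cuts [39, 140, 152]
  RvuVI (TCGAG, off=3): starts [7, 15, 41, 83] → cuts [10, 18, 44, 86]
  FykIII (TTCACGCT, off=5): starts [48, 116, 124, 156, 170, 184] → cuts [53, 121, 129, 161, 175, 189]
  BxoIII (CGTAGTG, off=4): starts [21, 56, 68, 76, 91, 99] → cuts [25, 60, 72, 80, 95, 103]

Pooled cuts: [10, 18, 25, 39, 44, 53, 60, 72, 80, 86, 95, 103, 121, 129, 140, 152, 161, 175, 189]

Fragments:
  [0,10): 10 bp
  [10,18): 8 bp
  [18,25): 7 bp
  [25,39): 14 bp
  [39,44): 5 bp
  [44,53): 9 bp
  [53,60): 7 bp
  [60,72): 12 bp
  [72,80): 8 bp
  [80,86): 6 bp
  [86,95): 9 bp
  [95,103): 8 bp
  [103,121): 18 bp
  [121,129): 8 bp
  [129,140): 11 bp
  [140,152): 12 bp
  [152,161): 9 bp
  [161,175): 14 bp
  [175,189): 14 bp
  [189,195): 6 bp

[5,6,6,7,7,8,8,8,8,9,9,9,10,11,12,12,14,14,14,18]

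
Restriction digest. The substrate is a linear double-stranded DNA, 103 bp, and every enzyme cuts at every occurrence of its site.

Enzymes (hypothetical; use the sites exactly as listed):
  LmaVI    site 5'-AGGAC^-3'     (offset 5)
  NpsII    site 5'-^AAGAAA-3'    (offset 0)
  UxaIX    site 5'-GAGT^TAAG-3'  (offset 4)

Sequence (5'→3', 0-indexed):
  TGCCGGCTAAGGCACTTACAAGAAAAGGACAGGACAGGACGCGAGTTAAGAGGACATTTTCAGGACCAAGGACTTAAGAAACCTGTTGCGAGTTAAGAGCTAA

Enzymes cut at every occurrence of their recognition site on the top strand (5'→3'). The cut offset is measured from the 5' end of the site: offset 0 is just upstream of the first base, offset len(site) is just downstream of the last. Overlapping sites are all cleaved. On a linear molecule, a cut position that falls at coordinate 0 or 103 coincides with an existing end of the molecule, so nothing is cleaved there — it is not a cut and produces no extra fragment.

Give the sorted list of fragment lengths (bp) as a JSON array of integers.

[2,5,5,6,7,9,10,11,11,18,19]

Scan for sites:
  LmaVI (AGGAC, off=5): starts [25, 30, 35, 50, 61, 68] → cuts [30, 35, 40, 55, 66, 73]
  NpsII (AAGAAA, off=0): starts [19, 75] → cuts [19, 75]
  UxaIX (GAGTTAAG, off=4): starts [42, 89] → cuts [46, 93]

All cut coordinates (distinct, sorted): [19, 30, 35, 40, 46, 55, 66, 73, 75, 93]

Fragments:
  [0,19): 19 bp
  [19,30): 11 bp
  [30,35): 5 bp
  [35,40): 5 bp
  [40,46): 6 bp
  [46,55): 9 bp
  [55,66): 11 bp
  [66,73): 7 bp
  [73,75): 2 bp
  [75,93): 18 bp
  [93,103): 10 bp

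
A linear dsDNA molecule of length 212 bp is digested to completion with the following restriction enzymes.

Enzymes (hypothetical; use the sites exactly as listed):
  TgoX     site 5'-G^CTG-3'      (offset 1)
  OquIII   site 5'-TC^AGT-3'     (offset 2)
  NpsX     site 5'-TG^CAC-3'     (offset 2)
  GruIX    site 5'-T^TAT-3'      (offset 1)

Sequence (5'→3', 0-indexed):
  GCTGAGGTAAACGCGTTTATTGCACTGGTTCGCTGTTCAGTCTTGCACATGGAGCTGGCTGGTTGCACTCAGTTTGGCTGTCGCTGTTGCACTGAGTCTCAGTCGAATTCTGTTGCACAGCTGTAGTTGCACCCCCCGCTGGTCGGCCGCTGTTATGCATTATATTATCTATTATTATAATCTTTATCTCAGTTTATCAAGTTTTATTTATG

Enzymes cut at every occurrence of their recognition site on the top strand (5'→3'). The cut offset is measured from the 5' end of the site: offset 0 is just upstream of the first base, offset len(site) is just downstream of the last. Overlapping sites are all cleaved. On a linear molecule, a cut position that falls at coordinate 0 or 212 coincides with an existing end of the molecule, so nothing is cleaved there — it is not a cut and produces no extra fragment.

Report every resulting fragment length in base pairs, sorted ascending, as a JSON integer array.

[1,3,4,4,4,4,4,5,5,5,5,6,6,6,6,7,7,7,7,7,9,9,9,9,10,10,11,11,15,16]

Site scan:
  TgoX (GCTG, off=1): starts [0, 31, 53, 57, 76, 82, 119, 137, 148] → cuts [1, 32, 54, 58, 77, 83, 120, 138, 149]
  OquIII (TCAGT, off=2): starts [36, 68, 98, 188] → cuts [38, 70, 100, 190]
  NpsX (TGCAC, off=2): starts [20, 43, 63, 87, 113, 127] → cuts [22, 45, 65, 89, 115, 129]
  GruIX (TTAT, off=1): starts [16, 152, 159, 164, 171, 174, 183, 193, 203, 207] → cuts [17, 153, 160, 165, 172, 175, 184, 194, 204, 208]

All cut coordinates (distinct, sorted): [1, 17, 22, 32, 38, 45, 54, 58, 65, 70, 77, 83, 89, 100, 115, 120, 129, 138, 149, 153, 160, 165, 172, 175, 184, 190, 194, 204, 208]

Fragment lengths:
  [0,1): 1 bp
  [1,17): 16 bp
  [17,22): 5 bp
  [22,32): 10 bp
  [32,38): 6 bp
  [38,45): 7 bp
  [45,54): 9 bp
  [54,58): 4 bp
  [58,65): 7 bp
  [65,70): 5 bp
  [70,77): 7 bp
  [77,83): 6 bp
  [83,89): 6 bp
  [89,100): 11 bp
  [100,115): 15 bp
  [115,120): 5 bp
  [120,129): 9 bp
  [129,138): 9 bp
  [138,149): 11 bp
  [149,153): 4 bp
  [153,160): 7 bp
  [160,165): 5 bp
  [165,172): 7 bp
  [172,175): 3 bp
  [175,184): 9 bp
  [184,190): 6 bp
  [190,194): 4 bp
  [194,204): 10 bp
  [204,208): 4 bp
  [208,212): 4 bp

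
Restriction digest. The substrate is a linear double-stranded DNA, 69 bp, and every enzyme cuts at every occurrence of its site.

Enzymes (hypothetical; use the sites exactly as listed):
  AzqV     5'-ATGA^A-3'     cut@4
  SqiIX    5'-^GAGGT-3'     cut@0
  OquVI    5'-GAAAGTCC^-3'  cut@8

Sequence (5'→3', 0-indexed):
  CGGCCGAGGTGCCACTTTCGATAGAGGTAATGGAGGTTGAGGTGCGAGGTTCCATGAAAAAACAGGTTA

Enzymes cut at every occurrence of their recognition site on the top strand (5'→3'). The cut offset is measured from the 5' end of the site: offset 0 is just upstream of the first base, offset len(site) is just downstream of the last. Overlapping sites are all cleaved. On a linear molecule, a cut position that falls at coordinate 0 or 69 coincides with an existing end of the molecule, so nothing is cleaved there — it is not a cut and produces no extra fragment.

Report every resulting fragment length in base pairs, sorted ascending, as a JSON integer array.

[5,6,7,9,12,12,18]

Scan for sites:
  AzqV ATGAA/4: at [53] ⇒ [57]
  SqiIX GAGGT/0: at [5, 23, 32, 38, 45] ⇒ [5, 23, 32, 38, 45]
  OquVI (GAAAGTCC, off=8): no sites

All cut coordinates (distinct, sorted): [5, 23, 32, 38, 45, 57]

Fragment lengths:
  [0,5): 5 bp
  [5,23): 18 bp
  [23,32): 9 bp
  [32,38): 6 bp
  [38,45): 7 bp
  [45,57): 12 bp
  [57,69): 12 bp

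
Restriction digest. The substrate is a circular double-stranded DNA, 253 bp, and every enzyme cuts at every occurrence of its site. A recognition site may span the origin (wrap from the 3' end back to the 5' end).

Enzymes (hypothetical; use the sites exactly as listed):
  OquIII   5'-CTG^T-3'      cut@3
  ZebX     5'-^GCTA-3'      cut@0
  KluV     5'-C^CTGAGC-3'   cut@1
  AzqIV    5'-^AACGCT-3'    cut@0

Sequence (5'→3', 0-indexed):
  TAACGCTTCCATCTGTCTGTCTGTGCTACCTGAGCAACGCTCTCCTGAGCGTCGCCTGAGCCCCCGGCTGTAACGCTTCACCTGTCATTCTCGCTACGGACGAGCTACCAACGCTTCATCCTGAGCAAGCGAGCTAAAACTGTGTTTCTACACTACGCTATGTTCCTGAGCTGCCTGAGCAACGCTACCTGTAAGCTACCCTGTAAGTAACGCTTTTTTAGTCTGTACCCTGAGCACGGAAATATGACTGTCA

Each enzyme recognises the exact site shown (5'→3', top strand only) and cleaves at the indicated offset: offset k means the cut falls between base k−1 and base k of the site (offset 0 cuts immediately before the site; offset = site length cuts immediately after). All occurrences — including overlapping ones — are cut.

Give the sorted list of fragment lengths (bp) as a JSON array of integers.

[1,1,3,3,4,4,4,4,5,5,6,6,6,8,8,9,9,9,9,10,11,11,11,12,13,14,14,15,17,21]

Site scan:
  OquIII (CTGT, off=3): starts [12, 16, 20, 67, 81, 139, 188, 200, 222, 247] → cuts [15, 19, 23, 70, 84, 142, 191, 203, 225, 250]
  ZebX (GCTA, off=0): starts [24, 92, 103, 132, 156, 183, 194] → cuts [24, 92, 103, 132, 156, 183, 194]
  KluV (CCTGAGC, off=1): starts [28, 43, 54, 119, 164, 173, 228] → cuts [29, 44, 55, 120, 165, 174, 229]
  AzqIV (AACGCT, off=0): starts [1, 35, 71, 109, 180, 208] → cuts [1, 35, 71, 109, 180, 208]

All cut coordinates (distinct, sorted): [1, 15, 19, 23, 24, 29, 35, 44, 55, 70, 71, 84, 92, 103, 109, 120, 132, 142, 156, 165, 174, 180, 183, 191, 194, 203, 208, 225, 229, 250]

Fragment lengths:
  1→15: 14 bp
  15→19: 4 bp
  19→23: 4 bp
  23→24: 1 bp
  24→29: 5 bp
  29→35: 6 bp
  35→44: 9 bp
  44→55: 11 bp
  55→70: 15 bp
  70→71: 1 bp
  71→84: 13 bp
  84→92: 8 bp
  92→103: 11 bp
  103→109: 6 bp
  109→120: 11 bp
  120→132: 12 bp
  132→142: 10 bp
  142→156: 14 bp
  156→165: 9 bp
  165→174: 9 bp
  174→180: 6 bp
  180→183: 3 bp
  183→191: 8 bp
  191→194: 3 bp
  194→203: 9 bp
  203→208: 5 bp
  208→225: 17 bp
  225→229: 4 bp
  229→250: 21 bp
  250→1 (wrap): 253-250+1 = 4 bp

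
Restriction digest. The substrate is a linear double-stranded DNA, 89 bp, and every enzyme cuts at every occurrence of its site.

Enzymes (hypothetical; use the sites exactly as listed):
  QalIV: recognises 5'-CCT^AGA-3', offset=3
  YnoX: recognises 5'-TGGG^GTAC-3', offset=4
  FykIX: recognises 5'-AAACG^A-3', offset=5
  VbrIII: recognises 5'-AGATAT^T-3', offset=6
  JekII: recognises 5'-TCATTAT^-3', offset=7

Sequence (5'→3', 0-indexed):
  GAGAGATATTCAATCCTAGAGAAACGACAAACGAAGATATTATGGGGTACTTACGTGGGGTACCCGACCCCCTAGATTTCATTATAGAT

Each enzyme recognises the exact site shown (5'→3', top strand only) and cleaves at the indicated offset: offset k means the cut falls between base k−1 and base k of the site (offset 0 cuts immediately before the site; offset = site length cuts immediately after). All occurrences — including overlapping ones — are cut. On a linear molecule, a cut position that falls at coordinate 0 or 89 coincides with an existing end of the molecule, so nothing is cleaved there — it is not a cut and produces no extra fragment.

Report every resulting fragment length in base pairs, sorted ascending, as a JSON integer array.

[4,6,7,7,8,9,9,12,13,14]

Site scan:
  QalIV CCTAGA/3: at [14, 70] ⇒ [17, 73]
  YnoX TGGGGTAC/4: at [42, 55] ⇒ [46, 59]
  FykIX AAACGA/5: at [21, 28] ⇒ [26, 33]
  VbrIII AGATATT/6: at [3, 34] ⇒ [9, 40]
  JekII TCATTAT/7: at [78] ⇒ [85]

All cut coordinates (distinct, sorted): [9, 17, 26, 33, 40, 46, 59, 73, 85]

Fragments:
  [0,9): 9 bp
  [9,17): 8 bp
  [17,26): 9 bp
  [26,33): 7 bp
  [33,40): 7 bp
  [40,46): 6 bp
  [46,59): 13 bp
  [59,73): 14 bp
  [73,85): 12 bp
  [85,89): 4 bp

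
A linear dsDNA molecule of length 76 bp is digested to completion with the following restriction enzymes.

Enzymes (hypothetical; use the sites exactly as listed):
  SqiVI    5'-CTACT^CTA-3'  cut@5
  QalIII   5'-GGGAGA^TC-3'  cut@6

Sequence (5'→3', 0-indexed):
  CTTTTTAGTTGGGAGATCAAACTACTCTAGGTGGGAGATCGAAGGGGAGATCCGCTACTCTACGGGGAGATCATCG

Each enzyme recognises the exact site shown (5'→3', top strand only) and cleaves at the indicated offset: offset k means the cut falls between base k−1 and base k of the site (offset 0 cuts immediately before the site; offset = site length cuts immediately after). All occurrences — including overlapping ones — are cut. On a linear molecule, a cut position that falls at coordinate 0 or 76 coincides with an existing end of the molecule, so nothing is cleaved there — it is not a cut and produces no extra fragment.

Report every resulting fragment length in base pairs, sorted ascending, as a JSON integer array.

Site scan:
  SqiVI CTACTCTA/5: at [21, 54] ⇒ [26, 59]
  QalIII GGGAGATC/6: at [10, 32, 44, 64] ⇒ [16, 38, 50, 70]

Pooled cuts: [16, 26, 38, 50, 59, 70]

Fragments:
  [0,16): 16 bp
  [16,26): 10 bp
  [26,38): 12 bp
  [38,50): 12 bp
  [50,59): 9 bp
  [59,70): 11 bp
  [70,76): 6 bp

[6,9,10,11,12,12,16]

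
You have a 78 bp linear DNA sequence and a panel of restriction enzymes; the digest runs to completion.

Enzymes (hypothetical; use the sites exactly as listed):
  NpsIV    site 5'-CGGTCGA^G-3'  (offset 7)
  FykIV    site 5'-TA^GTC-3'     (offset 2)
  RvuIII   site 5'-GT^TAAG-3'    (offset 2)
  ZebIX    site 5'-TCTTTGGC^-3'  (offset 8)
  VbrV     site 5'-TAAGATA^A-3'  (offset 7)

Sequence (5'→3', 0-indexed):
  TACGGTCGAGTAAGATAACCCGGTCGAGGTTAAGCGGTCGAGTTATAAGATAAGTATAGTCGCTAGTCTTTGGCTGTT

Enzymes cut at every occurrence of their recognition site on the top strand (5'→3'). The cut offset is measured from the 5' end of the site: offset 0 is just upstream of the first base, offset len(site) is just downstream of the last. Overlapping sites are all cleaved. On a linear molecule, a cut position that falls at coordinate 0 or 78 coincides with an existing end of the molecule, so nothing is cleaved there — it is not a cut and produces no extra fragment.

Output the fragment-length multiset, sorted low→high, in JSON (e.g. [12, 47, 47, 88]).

Site scan:
  NpsIV (CGGTCGAG, off=7): starts [2, 20, 34] → cuts [9, 27, 41]
  FykIV (TAGTC, off=2): starts [56, 63] → cuts [58, 65]
  RvuIII (GTTAAG, off=2): starts [28] → cuts [30]
  ZebIX (TCTTTGGC, off=8): starts [66] → cuts [74]
  VbrV (TAAGATAA, off=7): starts [10, 45] → cuts [17, 52]

Pooled cuts: [9, 17, 27, 30, 41, 52, 58, 65, 74]

Fragments:
  [0,9): 9 bp
  [9,17): 8 bp
  [17,27): 10 bp
  [27,30): 3 bp
  [30,41): 11 bp
  [41,52): 11 bp
  [52,58): 6 bp
  [58,65): 7 bp
  [65,74): 9 bp
  [74,78): 4 bp

[3,4,6,7,8,9,9,10,11,11]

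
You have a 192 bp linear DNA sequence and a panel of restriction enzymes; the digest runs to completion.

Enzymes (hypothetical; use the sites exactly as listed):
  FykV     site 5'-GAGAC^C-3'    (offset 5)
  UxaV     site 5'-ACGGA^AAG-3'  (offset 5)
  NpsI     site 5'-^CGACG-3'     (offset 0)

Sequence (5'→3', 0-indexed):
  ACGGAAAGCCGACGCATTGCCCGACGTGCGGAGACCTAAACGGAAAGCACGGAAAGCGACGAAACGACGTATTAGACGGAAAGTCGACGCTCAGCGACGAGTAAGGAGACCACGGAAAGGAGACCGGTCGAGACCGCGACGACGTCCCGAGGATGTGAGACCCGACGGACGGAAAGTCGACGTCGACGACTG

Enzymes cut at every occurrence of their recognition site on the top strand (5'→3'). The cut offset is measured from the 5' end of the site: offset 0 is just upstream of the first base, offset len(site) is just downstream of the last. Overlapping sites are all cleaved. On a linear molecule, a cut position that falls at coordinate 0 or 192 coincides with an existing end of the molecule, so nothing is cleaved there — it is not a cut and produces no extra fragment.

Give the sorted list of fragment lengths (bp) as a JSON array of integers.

Scan for sites:
  FykV (GAGACC, off=5): starts [30, 105, 119, 129, 156] → cuts [35, 110, 124, 134, 161]
  UxaV (ACGGAAAG, off=5): starts [0, 39, 48, 75, 111, 168] → cuts [5, 44, 53, 80, 116, 173]
  NpsI (CGACG, off=0): starts [9, 21, 56, 64, 84, 94, 136, 139, 162, 177, 183] → cuts [9, 21, 56, 64, 84, 94, 136, 139, 162, 177, 183]

Pooled cuts: [5, 9, 21, 35, 44, 53, 56, 64, 80, 84, 94, 110, 116, 124, 134, 136, 139, 161, 162, 173, 177, 183]

Fragment lengths:
  [0,5): 5 bp
  [5,9): 4 bp
  [9,21): 12 bp
  [21,35): 14 bp
  [35,44): 9 bp
  [44,53): 9 bp
  [53,56): 3 bp
  [56,64): 8 bp
  [64,80): 16 bp
  [80,84): 4 bp
  [84,94): 10 bp
  [94,110): 16 bp
  [110,116): 6 bp
  [116,124): 8 bp
  [124,134): 10 bp
  [134,136): 2 bp
  [136,139): 3 bp
  [139,161): 22 bp
  [161,162): 1 bp
  [162,173): 11 bp
  [173,177): 4 bp
  [177,183): 6 bp
  [183,192): 9 bp

[1,2,3,3,4,4,4,5,6,6,8,8,9,9,9,10,10,11,12,14,16,16,22]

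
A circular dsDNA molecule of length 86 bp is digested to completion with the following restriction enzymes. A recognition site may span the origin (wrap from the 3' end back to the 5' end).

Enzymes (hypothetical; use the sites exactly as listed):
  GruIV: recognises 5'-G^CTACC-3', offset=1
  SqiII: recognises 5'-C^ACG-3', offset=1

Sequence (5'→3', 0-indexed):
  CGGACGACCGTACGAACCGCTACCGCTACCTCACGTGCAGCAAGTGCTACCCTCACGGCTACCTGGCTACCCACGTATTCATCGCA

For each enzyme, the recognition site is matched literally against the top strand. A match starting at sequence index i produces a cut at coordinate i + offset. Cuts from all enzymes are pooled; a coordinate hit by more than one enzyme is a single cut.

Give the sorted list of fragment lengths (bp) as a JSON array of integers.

[4,6,6,7,8,8,13,14,20]

Site scan:
  GruIV (GCTACC, off=1): starts [18, 24, 45, 57, 65] → cuts [19, 25, 46, 58, 66]
  SqiII (CACG, off=1): starts [31, 53, 71, 84] → cuts [32, 54, 72, 85]

All cut coordinates (distinct, sorted): [19, 25, 32, 46, 54, 58, 66, 72, 85]

Fragments:
  19→25: 6 bp
  25→32: 7 bp
  32→46: 14 bp
  46→54: 8 bp
  54→58: 4 bp
  58→66: 8 bp
  66→72: 6 bp
  72→85: 13 bp
  85→19 (wrap): 86-85+19 = 20 bp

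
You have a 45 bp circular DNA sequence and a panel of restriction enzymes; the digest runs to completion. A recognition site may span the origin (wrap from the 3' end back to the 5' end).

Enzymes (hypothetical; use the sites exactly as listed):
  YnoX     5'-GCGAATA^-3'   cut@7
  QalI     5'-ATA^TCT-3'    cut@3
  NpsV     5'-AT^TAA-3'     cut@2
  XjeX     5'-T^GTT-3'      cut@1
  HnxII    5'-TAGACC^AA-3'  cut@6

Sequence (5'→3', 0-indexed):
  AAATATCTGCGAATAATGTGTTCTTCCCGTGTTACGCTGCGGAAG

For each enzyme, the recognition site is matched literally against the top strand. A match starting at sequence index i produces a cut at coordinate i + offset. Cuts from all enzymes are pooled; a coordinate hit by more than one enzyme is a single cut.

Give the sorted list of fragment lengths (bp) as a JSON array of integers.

[4,10,11,20]

Site scan:
  YnoX GCGAATA/7: at [8] ⇒ [15]
  QalI ATATCT/3: at [2] ⇒ [5]
  NpsV (ATTAA, off=2): no sites
  XjeX TGTT/1: at [18, 29] ⇒ [19, 30]
  HnxII (TAGACCAA, off=6): no sites

Pooled cuts: [5, 15, 19, 30]

Fragments:
  5→15: 10 bp
  15→19: 4 bp
  19→30: 11 bp
  30→5 (wrap): 45-30+5 = 20 bp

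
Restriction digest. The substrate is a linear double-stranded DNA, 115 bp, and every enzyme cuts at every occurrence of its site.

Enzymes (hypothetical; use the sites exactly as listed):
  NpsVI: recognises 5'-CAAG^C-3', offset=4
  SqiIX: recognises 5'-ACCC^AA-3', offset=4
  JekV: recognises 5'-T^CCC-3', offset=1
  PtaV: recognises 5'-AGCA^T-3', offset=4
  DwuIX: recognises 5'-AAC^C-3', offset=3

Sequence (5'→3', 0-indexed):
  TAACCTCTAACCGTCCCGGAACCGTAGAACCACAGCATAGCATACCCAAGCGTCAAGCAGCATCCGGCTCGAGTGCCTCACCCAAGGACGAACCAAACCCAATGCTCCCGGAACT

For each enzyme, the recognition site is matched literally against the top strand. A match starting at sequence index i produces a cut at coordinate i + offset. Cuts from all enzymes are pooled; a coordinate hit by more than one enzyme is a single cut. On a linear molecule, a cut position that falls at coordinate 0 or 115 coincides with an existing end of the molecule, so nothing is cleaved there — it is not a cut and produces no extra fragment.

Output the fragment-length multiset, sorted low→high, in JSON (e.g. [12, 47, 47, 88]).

Scan for sites:
  NpsVI CAAGC/4: at [46, 53] ⇒ [50, 57]
  SqiIX ACCCAA/4: at [43, 79, 96] ⇒ [47, 83, 100]
  JekV TCCC/1: at [13, 105] ⇒ [14, 106]
  PtaV AGCAT/4: at [33, 38, 58] ⇒ [37, 42, 62]
  DwuIX AACC/3: at [1, 8, 19, 27, 90, 95] ⇒ [4, 11, 22, 30, 93, 98]

All cut coordinates (distinct, sorted): [4, 11, 14, 22, 30, 37, 42, 47, 50, 57, 62, 83, 93, 98, 100, 106]

Fragment lengths:
  [0,4): 4 bp
  [4,11): 7 bp
  [11,14): 3 bp
  [14,22): 8 bp
  [22,30): 8 bp
  [30,37): 7 bp
  [37,42): 5 bp
  [42,47): 5 bp
  [47,50): 3 bp
  [50,57): 7 bp
  [57,62): 5 bp
  [62,83): 21 bp
  [83,93): 10 bp
  [93,98): 5 bp
  [98,100): 2 bp
  [100,106): 6 bp
  [106,115): 9 bp

[2,3,3,4,5,5,5,5,6,7,7,7,8,8,9,10,21]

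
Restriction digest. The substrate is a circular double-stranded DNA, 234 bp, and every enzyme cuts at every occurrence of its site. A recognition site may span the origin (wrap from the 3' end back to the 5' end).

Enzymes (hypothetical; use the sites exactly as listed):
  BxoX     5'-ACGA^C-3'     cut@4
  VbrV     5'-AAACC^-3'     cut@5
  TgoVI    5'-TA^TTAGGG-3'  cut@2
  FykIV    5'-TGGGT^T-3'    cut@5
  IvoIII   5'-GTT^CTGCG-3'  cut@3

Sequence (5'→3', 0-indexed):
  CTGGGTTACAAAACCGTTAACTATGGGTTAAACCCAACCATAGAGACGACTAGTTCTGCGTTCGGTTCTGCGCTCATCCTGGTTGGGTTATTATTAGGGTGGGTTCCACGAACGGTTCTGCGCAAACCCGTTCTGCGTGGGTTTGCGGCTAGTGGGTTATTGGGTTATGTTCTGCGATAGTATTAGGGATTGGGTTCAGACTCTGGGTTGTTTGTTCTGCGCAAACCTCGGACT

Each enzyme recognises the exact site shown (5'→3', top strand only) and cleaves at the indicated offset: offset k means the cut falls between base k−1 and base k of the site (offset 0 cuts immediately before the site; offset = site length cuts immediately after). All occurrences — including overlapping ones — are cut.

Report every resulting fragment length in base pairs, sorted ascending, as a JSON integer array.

[4,5,6,6,6,8,8,9,10,11,11,11,11,12,13,13,13,13,13,15,15,21]

Per-enzyme occurrences:
  BxoX (ACGAC, off=4): starts [45] → cuts [49]
  VbrV (AAACC, off=5): starts [10, 29, 123, 222] → cuts [15, 34, 128, 227]
  TgoVI (TATTAGGG, off=2): starts [91, 180] → cuts [93, 182]
  FykIV (TGGGTT, off=5): starts [1, 23, 83, 99, 137, 152, 160, 190, 203] → cuts [6, 28, 88, 104, 142, 157, 165, 195, 208]
  IvoIII (GTTCTGCG, off=3): starts [52, 64, 114, 129, 168, 213] → cuts [55, 67, 117, 132, 171, 216]

Pooled cuts: [6, 15, 28, 34, 49, 55, 67, 88, 93, 104, 117, 128, 132, 142, 157, 165, 171, 182, 195, 208, 216, 227]

Fragments:
  6→15: 9 bp
  15→28: 13 bp
  28→34: 6 bp
  34→49: 15 bp
  49→55: 6 bp
  55→67: 12 bp
  67→88: 21 bp
  88→93: 5 bp
  93→104: 11 bp
  104→117: 13 bp
  117→128: 11 bp
  128→132: 4 bp
  132→142: 10 bp
  142→157: 15 bp
  157→165: 8 bp
  165→171: 6 bp
  171→182: 11 bp
  182→195: 13 bp
  195→208: 13 bp
  208→216: 8 bp
  216→227: 11 bp
  227→6 (wrap): 234-227+6 = 13 bp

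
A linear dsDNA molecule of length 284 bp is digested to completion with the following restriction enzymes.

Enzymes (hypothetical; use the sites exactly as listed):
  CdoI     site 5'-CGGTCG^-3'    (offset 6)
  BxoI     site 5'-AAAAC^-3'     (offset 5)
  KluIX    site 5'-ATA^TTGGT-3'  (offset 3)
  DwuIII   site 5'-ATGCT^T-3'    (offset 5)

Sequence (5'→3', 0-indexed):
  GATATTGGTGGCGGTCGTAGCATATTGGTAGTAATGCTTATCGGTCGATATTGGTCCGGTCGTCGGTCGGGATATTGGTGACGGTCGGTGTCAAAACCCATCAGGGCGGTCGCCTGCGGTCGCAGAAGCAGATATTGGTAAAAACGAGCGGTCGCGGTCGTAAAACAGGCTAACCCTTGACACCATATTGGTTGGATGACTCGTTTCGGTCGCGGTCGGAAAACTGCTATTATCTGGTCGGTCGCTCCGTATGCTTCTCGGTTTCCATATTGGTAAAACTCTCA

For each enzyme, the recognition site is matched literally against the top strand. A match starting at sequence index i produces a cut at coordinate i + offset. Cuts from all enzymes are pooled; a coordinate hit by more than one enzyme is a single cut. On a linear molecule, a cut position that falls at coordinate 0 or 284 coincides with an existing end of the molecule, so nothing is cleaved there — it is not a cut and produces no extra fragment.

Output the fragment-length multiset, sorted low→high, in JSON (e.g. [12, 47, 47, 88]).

[3,4,5,5,6,6,6,6,7,7,9,9,10,10,10,11,11,12,12,13,13,14,14,15,20,21,25]

Site scan:
  CdoI (CGGTCG, off=6): starts [11, 41, 56, 63, 81, 106, 116, 148, 154, 206, 212, 238] → cuts [17, 47, 62, 69, 87, 112, 122, 154, 160, 212, 218, 244]
  BxoI (AAAAC, off=5): starts [92, 140, 161, 219, 274] → cuts [97, 145, 166, 224, 279]
  KluIX (ATATTGGT, off=3): starts [1, 21, 47, 71, 131, 184, 266] → cuts [4, 24, 50, 74, 134, 187, 269]
  DwuIII (ATGCTT, off=5): starts [33, 250] → cuts [38, 255]

Pooled cuts: [4, 17, 24, 38, 47, 50, 62, 69, 74, 87, 97, 112, 122, 134, 145, 154, 160, 166, 187, 212, 218, 224, 244, 255, 269, 279]

Fragment lengths:
  [0,4): 4 bp
  [4,17): 13 bp
  [17,24): 7 bp
  [24,38): 14 bp
  [38,47): 9 bp
  [47,50): 3 bp
  [50,62): 12 bp
  [62,69): 7 bp
  [69,74): 5 bp
  [74,87): 13 bp
  [87,97): 10 bp
  [97,112): 15 bp
  [112,122): 10 bp
  [122,134): 12 bp
  [134,145): 11 bp
  [145,154): 9 bp
  [154,160): 6 bp
  [160,166): 6 bp
  [166,187): 21 bp
  [187,212): 25 bp
  [212,218): 6 bp
  [218,224): 6 bp
  [224,244): 20 bp
  [244,255): 11 bp
  [255,269): 14 bp
  [269,279): 10 bp
  [279,284): 5 bp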